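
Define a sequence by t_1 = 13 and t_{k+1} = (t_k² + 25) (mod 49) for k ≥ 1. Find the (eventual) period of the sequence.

4

Listing terms: t_1 = 13,  t_2 = 47,  t_3 = 29,  t_4 = 33,  t_5 = 36,  t_6 = 47.
Since t_6 = t_2 = 47, the sequence is eventually periodic: after a pre-period of length 1 it cycles with period 4.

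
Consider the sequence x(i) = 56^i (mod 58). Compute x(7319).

We have x(1) = 56; x(2) = 4; x(3) = 50; x(4) = 16; x(5) = 26; x(6) = 6; x(7) = 46; x(8) = 24; x(9) = 10; x(10) = 38; x(11) = 40; x(12) = 36; x(13) = 44; x(14) = 28; x(15) = 2; x(16) = 54; x(17) = 8; x(18) = 42; x(19) = 32; x(20) = 52; x(21) = 12; x(22) = 34; x(23) = 48; x(24) = 20; x(25) = 18; x(26) = 22; x(27) = 14; x(28) = 30; x(29) = 56.
The sequence repeats with period 28.
(7319 - 1) mod 28 = 10, so x(7319) = x(11) = 40.

40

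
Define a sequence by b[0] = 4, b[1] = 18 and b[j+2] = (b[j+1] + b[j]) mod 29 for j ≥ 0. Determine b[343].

Computing terms: b[0] = 4; b[1] = 18; b[2] = 22; b[3] = 11; b[4] = 4; b[5] = 15; b[6] = 19; b[7] = 5; b[8] = 24; b[9] = 0; b[10] = 24; b[11] = 24; b[12] = 19; b[13] = 14; b[14] = 4; b[15] = 18.
Since (b[14], b[15]) = (b[0], b[1]) = (4, 18) (two consecutive terms determine the rest), the sequence is periodic with period 14.
So b[343] = b[0 + ((343-0) mod 14)] = b[7] = 5.

5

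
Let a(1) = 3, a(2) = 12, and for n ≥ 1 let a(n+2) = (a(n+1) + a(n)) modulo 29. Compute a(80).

7

Computing terms: a(1) = 3,  a(2) = 12,  a(3) = 15,  a(4) = 27,  a(5) = 13,  a(6) = 11,  a(7) = 24,  a(8) = 6,  a(9) = 1,  a(10) = 7,  a(11) = 8,  a(12) = 15,  a(13) = 23,  a(14) = 9,  a(15) = 3,  a(16) = 12.
The sequence repeats with period 14.
(80 - 1) mod 14 = 9, so a(80) = a(10) = 7.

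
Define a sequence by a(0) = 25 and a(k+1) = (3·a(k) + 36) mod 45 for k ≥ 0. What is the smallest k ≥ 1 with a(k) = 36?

5

We have a(0) = 25,  a(1) = 21,  a(2) = 9,  a(3) = 18,  a(4) = 0,  a(5) = 36,  a(6) = 9.
Since a(6) = a(2) = 9, the sequence is eventually periodic: after a pre-period of length 2 it cycles with period 4.
The value 36 first appears (with k ≥ 1) at a(5).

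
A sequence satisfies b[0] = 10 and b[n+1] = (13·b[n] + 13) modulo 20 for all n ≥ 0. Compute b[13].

Computing terms: b[0] = 10,  b[1] = 3,  b[2] = 12,  b[3] = 9,  b[4] = 10.
The sequence repeats with period 4.
(13 - 0) mod 4 = 1, so b[13] = b[1] = 3.

3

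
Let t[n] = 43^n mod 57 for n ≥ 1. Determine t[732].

49

Listing terms: t[1] = 43; t[2] = 25; t[3] = 49; t[4] = 55; t[5] = 28; t[6] = 7; t[7] = 16; t[8] = 4; t[9] = 1; t[10] = 43.
Since t[10] = t[1] = 43, the sequence is periodic with period 9.
(732 - 1) mod 9 = 2, so t[732] = t[3] = 49.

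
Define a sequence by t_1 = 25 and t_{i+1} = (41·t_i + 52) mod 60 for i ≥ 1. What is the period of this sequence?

10

Listing terms: t_1 = 25,  t_2 = 57,  t_3 = 49,  t_4 = 21,  t_5 = 13,  t_6 = 45,  t_7 = 37,  t_8 = 9,  t_9 = 1,  t_{10} = 33,  t_{11} = 25.
Since t_{11} = t_1 = 25, the sequence is periodic with period 10.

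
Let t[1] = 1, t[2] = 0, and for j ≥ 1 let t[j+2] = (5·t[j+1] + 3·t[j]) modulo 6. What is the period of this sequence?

3

Computing terms: t[1] = 1; t[2] = 0; t[3] = 3; t[4] = 3; t[5] = 0; t[6] = 3.
Since (t[5], t[6]) = (t[2], t[3]) = (0, 3) (two consecutive terms determine the rest), the sequence is eventually periodic: after a pre-period of length 1 it cycles with period 3.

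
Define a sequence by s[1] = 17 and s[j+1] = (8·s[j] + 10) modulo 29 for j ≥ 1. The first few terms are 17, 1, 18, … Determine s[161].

Computing terms: s[1] = 17; s[2] = 1; s[3] = 18; s[4] = 9; s[5] = 24; s[6] = 28; s[7] = 2; s[8] = 26; s[9] = 15; s[10] = 14; s[11] = 6; s[12] = 0; s[13] = 10; s[14] = 3; s[15] = 5; s[16] = 21; s[17] = 4; s[18] = 13; s[19] = 27; s[20] = 23; s[21] = 20; s[22] = 25; s[23] = 7; s[24] = 8; s[25] = 16; s[26] = 22; s[27] = 12; s[28] = 19; s[29] = 17.
Since s[29] = s[1] = 17, the sequence is periodic with period 28.
(161 - 1) mod 28 = 20, so s[161] = s[21] = 20.

20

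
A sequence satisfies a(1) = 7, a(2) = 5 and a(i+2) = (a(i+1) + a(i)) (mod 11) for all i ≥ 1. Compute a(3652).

5

We have a(1) = 7, a(2) = 5, a(3) = 1, a(4) = 6, a(5) = 7, a(6) = 2, a(7) = 9, a(8) = 0, a(9) = 9, a(10) = 9, a(11) = 7, a(12) = 5.
Since (a(11), a(12)) = (a(1), a(2)) = (7, 5) (two consecutive terms determine the rest), the sequence is periodic with period 10.
So a(3652) = a(1 + ((3652-1) mod 10)) = a(2) = 5.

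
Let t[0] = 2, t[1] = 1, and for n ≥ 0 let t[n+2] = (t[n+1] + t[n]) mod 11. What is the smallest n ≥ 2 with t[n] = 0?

t[0] = 2; t[1] = 1; t[2] = 3; t[3] = 4; t[4] = 7; t[5] = 0; t[6] = 7; t[7] = 7; t[8] = 3; t[9] = 10; t[10] = 2; t[11] = 1.
Since (t[10], t[11]) = (t[0], t[1]) = (2, 1) (two consecutive terms determine the rest), the sequence is periodic with period 10.
The value 0 first appears (with n ≥ 2) at t[5].

5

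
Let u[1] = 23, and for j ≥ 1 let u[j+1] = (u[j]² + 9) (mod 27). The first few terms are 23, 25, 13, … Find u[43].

4

u[1] = 23,  u[2] = 25,  u[3] = 13,  u[4] = 16,  u[5] = 22,  u[6] = 7,  u[7] = 4,  u[8] = 25.
Since u[8] = u[2] = 25, the sequence is eventually periodic: after a pre-period of length 1 it cycles with period 6.
For j ≥ 2, u[j] depends only on (j - 2) mod 6. (43 - 2) mod 6 = 5, so u[43] = u[7] = 4.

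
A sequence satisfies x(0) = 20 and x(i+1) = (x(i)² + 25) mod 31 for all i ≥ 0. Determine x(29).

10

Listing terms: x(0) = 20,  x(1) = 22,  x(2) = 13,  x(3) = 8,  x(4) = 27,  x(5) = 10,  x(6) = 1,  x(7) = 26,  x(8) = 19,  x(9) = 14,  x(10) = 4,  x(11) = 10.
Since x(11) = x(5) = 10, the sequence is eventually periodic: after a pre-period of length 5 it cycles with period 6.
For i ≥ 5, x(i) depends only on (i - 5) mod 6. (29 - 5) mod 6 = 0, so x(29) = x(5) = 10.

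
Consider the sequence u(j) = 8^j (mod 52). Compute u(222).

We have u(1) = 8, u(2) = 12, u(3) = 44, u(4) = 40, u(5) = 8.
Since u(5) = u(1) = 8, the sequence is periodic with period 4.
So u(222) = u(1 + ((222-1) mod 4)) = u(2) = 12.

12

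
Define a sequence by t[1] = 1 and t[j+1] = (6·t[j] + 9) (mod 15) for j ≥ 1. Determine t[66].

Listing terms: t[1] = 1, t[2] = 0, t[3] = 9, t[4] = 3, t[5] = 12, t[6] = 6, t[7] = 0.
Since t[7] = t[2] = 0, the sequence is eventually periodic: after a pre-period of length 1 it cycles with period 5.
For j ≥ 2, t[j] depends only on (j - 2) mod 5. (66 - 2) mod 5 = 4, so t[66] = t[6] = 6.

6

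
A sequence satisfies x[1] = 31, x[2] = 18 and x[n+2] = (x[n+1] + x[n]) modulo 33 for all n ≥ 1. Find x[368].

Computing terms: x[1] = 31; x[2] = 18; x[3] = 16; x[4] = 1; x[5] = 17; x[6] = 18; x[7] = 2; x[8] = 20; x[9] = 22; x[10] = 9; x[11] = 31; x[12] = 7; x[13] = 5; x[14] = 12; x[15] = 17; x[16] = 29; x[17] = 13; x[18] = 9; x[19] = 22; x[20] = 31; x[21] = 20; x[22] = 18; x[23] = 5; x[24] = 23; x[25] = 28; x[26] = 18; x[27] = 13; x[28] = 31; x[29] = 11; x[30] = 9; x[31] = 20; x[32] = 29; x[33] = 16; x[34] = 12; x[35] = 28; x[36] = 7; x[37] = 2; x[38] = 9; x[39] = 11; x[40] = 20; x[41] = 31; x[42] = 18.
Since (x[41], x[42]) = (x[1], x[2]) = (31, 18) (two consecutive terms determine the rest), the sequence is periodic with period 40.
(368 - 1) mod 40 = 7, so x[368] = x[8] = 20.

20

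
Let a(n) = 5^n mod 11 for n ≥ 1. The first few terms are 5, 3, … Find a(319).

We have a(1) = 5, a(2) = 3, a(3) = 4, a(4) = 9, a(5) = 1, a(6) = 5.
The sequence repeats with period 5.
So a(319) = a(1 + ((319-1) mod 5)) = a(4) = 9.

9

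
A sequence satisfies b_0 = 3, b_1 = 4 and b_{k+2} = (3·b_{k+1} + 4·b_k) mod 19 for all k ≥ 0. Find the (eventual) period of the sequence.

Listing terms: b_0 = 3, b_1 = 4, b_2 = 5, b_3 = 12, b_4 = 18, b_5 = 7, b_6 = 17, b_7 = 3, b_8 = 1, b_9 = 15, b_{10} = 11, b_{11} = 17, b_{12} = 0, b_{13} = 11, b_{14} = 14, b_{15} = 10, b_{16} = 10, b_{17} = 13, b_{18} = 3, b_{19} = 4.
Since (b_{18}, b_{19}) = (b_0, b_1) = (3, 4) (two consecutive terms determine the rest), the sequence is periodic with period 18.

18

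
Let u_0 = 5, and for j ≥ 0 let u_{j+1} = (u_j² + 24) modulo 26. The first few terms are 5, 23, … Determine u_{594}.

We have u_0 = 5,  u_1 = 23,  u_2 = 7,  u_3 = 21,  u_4 = 23.
Since u_4 = u_1 = 23, the sequence is eventually periodic: after a pre-period of length 1 it cycles with period 3.
For j ≥ 1, u_j depends only on (j - 1) mod 3. (594 - 1) mod 3 = 2, so u_{594} = u_3 = 21.

21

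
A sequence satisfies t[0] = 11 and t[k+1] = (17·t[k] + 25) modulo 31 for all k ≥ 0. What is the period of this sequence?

We have t[0] = 11; t[1] = 26; t[2] = 2; t[3] = 28; t[4] = 5; t[5] = 17; t[6] = 4; t[7] = 0; t[8] = 25; t[9] = 16; t[10] = 18; t[11] = 21; t[12] = 10; t[13] = 9; t[14] = 23; t[15] = 13; t[16] = 29; t[17] = 22; t[18] = 27; t[19] = 19; t[20] = 7; t[21] = 20; t[22] = 24; t[23] = 30; t[24] = 8; t[25] = 6; t[26] = 3; t[27] = 14; t[28] = 15; t[29] = 1; t[30] = 11.
Since t[30] = t[0] = 11, the sequence is periodic with period 30.

30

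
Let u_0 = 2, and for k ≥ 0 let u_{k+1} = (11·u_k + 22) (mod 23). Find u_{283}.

1

Listing terms: u_0 = 2; u_1 = 21; u_2 = 0; u_3 = 22; u_4 = 11; u_5 = 5; u_6 = 8; u_7 = 18; u_8 = 13; u_9 = 4; u_{10} = 20; u_{11} = 12; u_{12} = 16; u_{13} = 14; u_{14} = 15; u_{15} = 3; u_{16} = 9; u_{17} = 6; u_{18} = 19; u_{19} = 1; u_{20} = 10; u_{21} = 17; u_{22} = 2.
Since u_{22} = u_0 = 2, the sequence is periodic with period 22.
So u_{283} = u_{0 + ((283-0) mod 22)} = u_{19} = 1.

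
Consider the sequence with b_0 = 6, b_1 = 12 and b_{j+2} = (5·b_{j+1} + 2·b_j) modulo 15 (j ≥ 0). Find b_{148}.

9

b_0 = 6; b_1 = 12; b_2 = 12; b_3 = 9; b_4 = 9; b_5 = 3; b_6 = 3; b_7 = 6; b_8 = 6; b_9 = 12.
Since (b_8, b_9) = (b_0, b_1) = (6, 12) (two consecutive terms determine the rest), the sequence is periodic with period 8.
(148 - 0) mod 8 = 4, so b_{148} = b_4 = 9.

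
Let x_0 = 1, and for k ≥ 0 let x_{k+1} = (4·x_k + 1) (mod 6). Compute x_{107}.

3

We have x_0 = 1; x_1 = 5; x_2 = 3; x_3 = 1.
Since x_3 = x_0 = 1, the sequence is periodic with period 3.
So x_{107} = x_{0 + ((107-0) mod 3)} = x_2 = 3.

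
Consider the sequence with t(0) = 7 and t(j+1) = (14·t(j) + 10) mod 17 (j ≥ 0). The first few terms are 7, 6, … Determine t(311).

4

Listing terms: t(0) = 7,  t(1) = 6,  t(2) = 9,  t(3) = 0,  t(4) = 10,  t(5) = 14,  t(6) = 2,  t(7) = 4,  t(8) = 15,  t(9) = 16,  t(10) = 13,  t(11) = 5,  t(12) = 12,  t(13) = 8,  t(14) = 3,  t(15) = 1,  t(16) = 7.
Since t(16) = t(0) = 7, the sequence is periodic with period 16.
So t(311) = t(0 + ((311-0) mod 16)) = t(7) = 4.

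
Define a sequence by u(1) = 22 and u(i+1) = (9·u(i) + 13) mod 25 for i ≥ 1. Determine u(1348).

16

u(1) = 22,  u(2) = 11,  u(3) = 12,  u(4) = 21,  u(5) = 2,  u(6) = 6,  u(7) = 17,  u(8) = 16,  u(9) = 7,  u(10) = 1,  u(11) = 22.
Since u(11) = u(1) = 22, the sequence is periodic with period 10.
(1348 - 1) mod 10 = 7, so u(1348) = u(8) = 16.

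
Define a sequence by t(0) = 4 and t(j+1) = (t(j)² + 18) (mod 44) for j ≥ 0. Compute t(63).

38

Computing terms: t(0) = 4; t(1) = 34; t(2) = 30; t(3) = 38; t(4) = 10; t(5) = 30.
Since t(5) = t(2) = 30, the sequence is eventually periodic: after a pre-period of length 2 it cycles with period 3.
For j ≥ 2, t(j) depends only on (j - 2) mod 3. (63 - 2) mod 3 = 1, so t(63) = t(3) = 38.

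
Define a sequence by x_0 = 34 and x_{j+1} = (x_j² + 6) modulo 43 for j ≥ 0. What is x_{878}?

Listing terms: x_0 = 34,  x_1 = 1,  x_2 = 7,  x_3 = 12,  x_4 = 21,  x_5 = 17,  x_6 = 37,  x_7 = 42,  x_8 = 7.
Since x_8 = x_2 = 7, the sequence is eventually periodic: after a pre-period of length 2 it cycles with period 6.
For j ≥ 2, x_j depends only on (j - 2) mod 6. (878 - 2) mod 6 = 0, so x_{878} = x_2 = 7.

7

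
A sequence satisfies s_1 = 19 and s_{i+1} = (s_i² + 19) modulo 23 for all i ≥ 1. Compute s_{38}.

12

We have s_1 = 19; s_2 = 12; s_3 = 2; s_4 = 0; s_5 = 19.
Since s_5 = s_1 = 19, the sequence is periodic with period 4.
So s_{38} = s_{1 + ((38-1) mod 4)} = s_2 = 12.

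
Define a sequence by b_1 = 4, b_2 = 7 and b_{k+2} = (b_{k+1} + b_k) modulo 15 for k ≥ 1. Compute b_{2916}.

3

We have b_1 = 4,  b_2 = 7,  b_3 = 11,  b_4 = 3,  b_5 = 14,  b_6 = 2,  b_7 = 1,  b_8 = 3,  b_9 = 4,  b_{10} = 7.
The sequence repeats with period 8.
(2916 - 1) mod 8 = 3, so b_{2916} = b_4 = 3.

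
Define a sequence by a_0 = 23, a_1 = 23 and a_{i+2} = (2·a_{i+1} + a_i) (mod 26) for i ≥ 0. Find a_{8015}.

11

Computing terms: a_0 = 23, a_1 = 23, a_2 = 17, a_3 = 5, a_4 = 1, a_5 = 7, a_6 = 15, a_7 = 11, a_8 = 11, a_9 = 7, a_{10} = 25, a_{11} = 5, a_{12} = 9, a_{13} = 23, a_{14} = 3, a_{15} = 3, a_{16} = 9, a_{17} = 21, a_{18} = 25, a_{19} = 19, a_{20} = 11, a_{21} = 15, a_{22} = 15, a_{23} = 19, a_{24} = 1, a_{25} = 21, a_{26} = 17, a_{27} = 3, a_{28} = 23, a_{29} = 23.
The sequence repeats with period 28.
(8015 - 0) mod 28 = 7, so a_{8015} = a_7 = 11.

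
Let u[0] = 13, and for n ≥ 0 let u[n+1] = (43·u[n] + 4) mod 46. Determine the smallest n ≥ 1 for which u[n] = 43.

We have u[0] = 13, u[1] = 11, u[2] = 17, u[3] = 45, u[4] = 7, u[5] = 29, u[6] = 9, u[7] = 23, u[8] = 27, u[9] = 15, u[10] = 5, u[11] = 35, u[12] = 37, u[13] = 31, u[14] = 3, u[15] = 41, u[16] = 19, u[17] = 39, u[18] = 25, u[19] = 21, u[20] = 33, u[21] = 43, u[22] = 13.
The sequence repeats with period 22.
The value 43 first appears (with n ≥ 1) at u[21].

21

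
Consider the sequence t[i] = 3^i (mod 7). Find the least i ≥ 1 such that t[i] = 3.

1

Listing terms: t[0] = 1,  t[1] = 3,  t[2] = 2,  t[3] = 6,  t[4] = 4,  t[5] = 5,  t[6] = 1.
The sequence repeats with period 6.
The value 3 first appears (with i ≥ 1) at t[1].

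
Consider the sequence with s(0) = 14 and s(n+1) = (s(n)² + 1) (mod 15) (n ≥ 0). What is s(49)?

We have s(0) = 14, s(1) = 2, s(2) = 5, s(3) = 11, s(4) = 2.
Since s(4) = s(1) = 2, the sequence is eventually periodic: after a pre-period of length 1 it cycles with period 3.
For n ≥ 1, s(n) depends only on (n - 1) mod 3. (49 - 1) mod 3 = 0, so s(49) = s(1) = 2.

2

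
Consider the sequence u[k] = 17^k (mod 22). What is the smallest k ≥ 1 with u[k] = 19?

Computing terms: u[0] = 1; u[1] = 17; u[2] = 3; u[3] = 7; u[4] = 9; u[5] = 21; u[6] = 5; u[7] = 19; u[8] = 15; u[9] = 13; u[10] = 1.
The sequence repeats with period 10.
The value 19 first appears (with k ≥ 1) at u[7].

7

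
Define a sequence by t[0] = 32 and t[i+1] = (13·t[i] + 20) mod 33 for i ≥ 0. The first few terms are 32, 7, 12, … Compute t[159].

17

Computing terms: t[0] = 32,  t[1] = 7,  t[2] = 12,  t[3] = 11,  t[4] = 31,  t[5] = 27,  t[6] = 8,  t[7] = 25,  t[8] = 15,  t[9] = 17,  t[10] = 10,  t[11] = 18,  t[12] = 23,  t[13] = 22,  t[14] = 9,  t[15] = 5,  t[16] = 19,  t[17] = 3,  t[18] = 26,  t[19] = 28,  t[20] = 21,  t[21] = 29,  t[22] = 1,  t[23] = 0,  t[24] = 20,  t[25] = 16,  t[26] = 30,  t[27] = 14,  t[28] = 4,  t[29] = 6,  t[30] = 32.
Since t[30] = t[0] = 32, the sequence is periodic with period 30.
(159 - 0) mod 30 = 9, so t[159] = t[9] = 17.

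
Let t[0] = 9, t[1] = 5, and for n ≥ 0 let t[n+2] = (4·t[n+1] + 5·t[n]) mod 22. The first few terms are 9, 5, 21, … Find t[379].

Computing terms: t[0] = 9,  t[1] = 5,  t[2] = 21,  t[3] = 21,  t[4] = 13,  t[5] = 3,  t[6] = 11,  t[7] = 15,  t[8] = 5,  t[9] = 7,  t[10] = 9,  t[11] = 5.
The sequence repeats with period 10.
So t[379] = t[0 + ((379-0) mod 10)] = t[9] = 7.

7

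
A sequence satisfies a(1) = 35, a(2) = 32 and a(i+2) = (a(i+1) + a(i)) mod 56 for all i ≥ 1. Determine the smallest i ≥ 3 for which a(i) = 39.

a(1) = 35,  a(2) = 32,  a(3) = 11,  a(4) = 43,  a(5) = 54,  a(6) = 41,  a(7) = 39,  a(8) = 24,  a(9) = 7,  a(10) = 31,  a(11) = 38,  a(12) = 13,  a(13) = 51,  a(14) = 8,  a(15) = 3,  a(16) = 11,  a(17) = 14,  a(18) = 25,  a(19) = 39,  a(20) = 8,  a(21) = 47,  a(22) = 55,  a(23) = 46,  a(24) = 45,  a(25) = 35,  a(26) = 24,  a(27) = 3,  a(28) = 27,  a(29) = 30,  a(30) = 1,  a(31) = 31,  a(32) = 32,  a(33) = 7,  a(34) = 39,  a(35) = 46,  a(36) = 29,  a(37) = 19,  a(38) = 48,  a(39) = 11,  a(40) = 3,  a(41) = 14,  a(42) = 17,  a(43) = 31,  a(44) = 48,  a(45) = 23,  a(46) = 15,  a(47) = 38,  a(48) = 53,  a(49) = 35,  a(50) = 32.
Since (a(49), a(50)) = (a(1), a(2)) = (35, 32) (two consecutive terms determine the rest), the sequence is periodic with period 48.
The value 39 first appears (with i ≥ 3) at a(7).

7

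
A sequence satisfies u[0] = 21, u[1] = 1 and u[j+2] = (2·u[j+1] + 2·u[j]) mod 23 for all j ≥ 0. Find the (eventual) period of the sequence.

22

We have u[0] = 21, u[1] = 1, u[2] = 21, u[3] = 21, u[4] = 15, u[5] = 3, u[6] = 13, u[7] = 9, u[8] = 21, u[9] = 14, u[10] = 1, u[11] = 7, u[12] = 16, u[13] = 0, u[14] = 9, u[15] = 18, u[16] = 8, u[17] = 6, u[18] = 5, u[19] = 22, u[20] = 8, u[21] = 14, u[22] = 21, u[23] = 1.
The sequence repeats with period 22.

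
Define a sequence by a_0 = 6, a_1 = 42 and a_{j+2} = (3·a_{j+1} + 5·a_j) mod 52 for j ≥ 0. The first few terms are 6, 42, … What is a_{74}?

Computing terms: a_0 = 6,  a_1 = 42,  a_2 = 0,  a_3 = 2,  a_4 = 6,  a_5 = 28,  a_6 = 10,  a_7 = 14,  a_8 = 40,  a_9 = 34,  a_{10} = 42,  a_{11} = 36,  a_{12} = 6,  a_{13} = 42.
Since (a_{12}, a_{13}) = (a_0, a_1) = (6, 42) (two consecutive terms determine the rest), the sequence is periodic with period 12.
So a_{74} = a_{0 + ((74-0) mod 12)} = a_2 = 0.

0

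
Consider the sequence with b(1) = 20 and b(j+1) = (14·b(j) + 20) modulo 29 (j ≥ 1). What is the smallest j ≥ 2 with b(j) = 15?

3

b(1) = 20,  b(2) = 10,  b(3) = 15,  b(4) = 27,  b(5) = 21,  b(6) = 24,  b(7) = 8,  b(8) = 16,  b(9) = 12,  b(10) = 14,  b(11) = 13,  b(12) = 28,  b(13) = 6,  b(14) = 17,  b(15) = 26,  b(16) = 7,  b(17) = 2,  b(18) = 19,  b(19) = 25,  b(20) = 22,  b(21) = 9,  b(22) = 1,  b(23) = 5,  b(24) = 3,  b(25) = 4,  b(26) = 18,  b(27) = 11,  b(28) = 0,  b(29) = 20.
The sequence repeats with period 28.
The value 15 first appears (with j ≥ 2) at b(3).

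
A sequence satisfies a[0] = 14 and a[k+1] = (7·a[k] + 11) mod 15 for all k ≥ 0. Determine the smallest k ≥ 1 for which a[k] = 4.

1

Listing terms: a[0] = 14, a[1] = 4, a[2] = 9, a[3] = 14.
The sequence repeats with period 3.
The value 4 first appears (with k ≥ 1) at a[1].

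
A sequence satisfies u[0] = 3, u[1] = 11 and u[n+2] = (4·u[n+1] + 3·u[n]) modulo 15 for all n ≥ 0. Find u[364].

14

We have u[0] = 3,  u[1] = 11,  u[2] = 8,  u[3] = 5,  u[4] = 14,  u[5] = 11,  u[6] = 11,  u[7] = 2,  u[8] = 11,  u[9] = 5,  u[10] = 8,  u[11] = 2,  u[12] = 2,  u[13] = 14,  u[14] = 2,  u[15] = 5,  u[16] = 11,  u[17] = 14,  u[18] = 14,  u[19] = 8,  u[20] = 14,  u[21] = 5,  u[22] = 2,  u[23] = 8,  u[24] = 8,  u[25] = 11,  u[26] = 8.
Since (u[25], u[26]) = (u[1], u[2]) = (11, 8) (two consecutive terms determine the rest), the sequence is eventually periodic: after a pre-period of length 1 it cycles with period 24.
For n ≥ 1, u[n] depends only on (n - 1) mod 24. (364 - 1) mod 24 = 3, so u[364] = u[4] = 14.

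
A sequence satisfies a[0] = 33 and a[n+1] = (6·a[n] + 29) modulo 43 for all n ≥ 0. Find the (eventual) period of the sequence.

Listing terms: a[0] = 33,  a[1] = 12,  a[2] = 15,  a[3] = 33.
The sequence repeats with period 3.

3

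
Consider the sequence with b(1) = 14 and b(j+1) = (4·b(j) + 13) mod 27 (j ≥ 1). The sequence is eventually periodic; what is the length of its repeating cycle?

27

Computing terms: b(1) = 14,  b(2) = 15,  b(3) = 19,  b(4) = 8,  b(5) = 18,  b(6) = 4,  b(7) = 2,  b(8) = 21,  b(9) = 16,  b(10) = 23,  b(11) = 24,  b(12) = 1,  b(13) = 17,  b(14) = 0,  b(15) = 13,  b(16) = 11,  b(17) = 3,  b(18) = 25,  b(19) = 5,  b(20) = 6,  b(21) = 10,  b(22) = 26,  b(23) = 9,  b(24) = 22,  b(25) = 20,  b(26) = 12,  b(27) = 7,  b(28) = 14.
Since b(28) = b(1) = 14, the sequence is periodic with period 27.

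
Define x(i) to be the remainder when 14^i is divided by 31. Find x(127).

19

Computing terms: x(0) = 1,  x(1) = 14,  x(2) = 10,  x(3) = 16,  x(4) = 7,  x(5) = 5,  x(6) = 8,  x(7) = 19,  x(8) = 18,  x(9) = 4,  x(10) = 25,  x(11) = 9,  x(12) = 2,  x(13) = 28,  x(14) = 20,  x(15) = 1.
The sequence repeats with period 15.
(127 - 0) mod 15 = 7, so x(127) = x(7) = 19.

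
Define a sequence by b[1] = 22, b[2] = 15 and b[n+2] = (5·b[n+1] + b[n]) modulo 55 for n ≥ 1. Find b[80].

We have b[1] = 22; b[2] = 15; b[3] = 42; b[4] = 5; b[5] = 12; b[6] = 10; b[7] = 7; b[8] = 45; b[9] = 12; b[10] = 50; b[11] = 42; b[12] = 40; b[13] = 22; b[14] = 40; b[15] = 2; b[16] = 50; b[17] = 32; b[18] = 45; b[19] = 37; b[20] = 10; b[21] = 32; b[22] = 5; b[23] = 2; b[24] = 15; b[25] = 22; b[26] = 15.
The sequence repeats with period 24.
(80 - 1) mod 24 = 7, so b[80] = b[8] = 45.

45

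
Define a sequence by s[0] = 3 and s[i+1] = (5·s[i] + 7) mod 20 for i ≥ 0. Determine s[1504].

Listing terms: s[0] = 3,  s[1] = 2,  s[2] = 17,  s[3] = 12,  s[4] = 7,  s[5] = 2.
Since s[5] = s[1] = 2, the sequence is eventually periodic: after a pre-period of length 1 it cycles with period 4.
For i ≥ 1, s[i] depends only on (i - 1) mod 4. (1504 - 1) mod 4 = 3, so s[1504] = s[4] = 7.

7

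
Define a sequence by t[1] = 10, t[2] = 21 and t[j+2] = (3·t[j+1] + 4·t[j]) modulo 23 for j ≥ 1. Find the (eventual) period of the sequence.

We have t[1] = 10, t[2] = 21, t[3] = 11, t[4] = 2, t[5] = 4, t[6] = 20, t[7] = 7, t[8] = 9, t[9] = 9, t[10] = 17, t[11] = 18, t[12] = 7, t[13] = 1, t[14] = 8, t[15] = 5, t[16] = 1, t[17] = 0, t[18] = 4, t[19] = 12, t[20] = 6, t[21] = 20, t[22] = 15, t[23] = 10, t[24] = 21.
Since (t[23], t[24]) = (t[1], t[2]) = (10, 21) (two consecutive terms determine the rest), the sequence is periodic with period 22.

22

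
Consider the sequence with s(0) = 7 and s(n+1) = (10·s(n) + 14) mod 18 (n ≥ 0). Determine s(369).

Listing terms: s(0) = 7, s(1) = 12, s(2) = 8, s(3) = 4, s(4) = 0, s(5) = 14, s(6) = 10, s(7) = 6, s(8) = 2, s(9) = 16, s(10) = 12.
Since s(10) = s(1) = 12, the sequence is eventually periodic: after a pre-period of length 1 it cycles with period 9.
For n ≥ 1, s(n) depends only on (n - 1) mod 9. (369 - 1) mod 9 = 8, so s(369) = s(9) = 16.

16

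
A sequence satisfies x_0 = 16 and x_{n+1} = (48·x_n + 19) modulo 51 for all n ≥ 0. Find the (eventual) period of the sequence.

16

We have x_0 = 16, x_1 = 22, x_2 = 4, x_3 = 7, x_4 = 49, x_5 = 25, x_6 = 46, x_7 = 34, x_8 = 19, x_9 = 13, x_{10} = 31, x_{11} = 28, x_{12} = 37, x_{13} = 10, x_{14} = 40, x_{15} = 1, x_{16} = 16.
The sequence repeats with period 16.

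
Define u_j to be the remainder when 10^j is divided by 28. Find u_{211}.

24

Computing terms: u_0 = 1,  u_1 = 10,  u_2 = 16,  u_3 = 20,  u_4 = 4,  u_5 = 12,  u_6 = 8,  u_7 = 24,  u_8 = 16.
Since u_8 = u_2 = 16, the sequence is eventually periodic: after a pre-period of length 2 it cycles with period 6.
For j ≥ 2, u_j depends only on (j - 2) mod 6. (211 - 2) mod 6 = 5, so u_{211} = u_7 = 24.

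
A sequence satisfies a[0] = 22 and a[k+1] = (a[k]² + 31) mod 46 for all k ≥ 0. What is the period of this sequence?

Listing terms: a[0] = 22,  a[1] = 9,  a[2] = 20,  a[3] = 17,  a[4] = 44,  a[5] = 35,  a[6] = 14,  a[7] = 43,  a[8] = 40,  a[9] = 21,  a[10] = 12,  a[11] = 37,  a[12] = 20.
Since a[12] = a[2] = 20, the sequence is eventually periodic: after a pre-period of length 2 it cycles with period 10.

10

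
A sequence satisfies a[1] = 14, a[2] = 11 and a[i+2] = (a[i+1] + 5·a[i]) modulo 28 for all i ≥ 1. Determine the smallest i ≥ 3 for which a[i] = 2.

31

a[1] = 14; a[2] = 11; a[3] = 25; a[4] = 24; a[5] = 9; a[6] = 17; a[7] = 6; a[8] = 7; a[9] = 9; a[10] = 16; a[11] = 5; a[12] = 1; a[13] = 26; a[14] = 3; a[15] = 21; a[16] = 8; a[17] = 1; a[18] = 13; a[19] = 18; a[20] = 27; a[21] = 5; a[22] = 0; a[23] = 25; a[24] = 25; a[25] = 10; a[26] = 23; a[27] = 17; a[28] = 20; a[29] = 21; a[30] = 9; a[31] = 2; a[32] = 19; a[33] = 1; a[34] = 12; a[35] = 17; a[36] = 21; a[37] = 22; a[38] = 15; a[39] = 13; a[40] = 4; a[41] = 13; a[42] = 5; a[43] = 14; a[44] = 11.
Since (a[43], a[44]) = (a[1], a[2]) = (14, 11) (two consecutive terms determine the rest), the sequence is periodic with period 42.
The value 2 first appears (with i ≥ 3) at a[31].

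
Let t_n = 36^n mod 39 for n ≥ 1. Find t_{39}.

We have t_1 = 36, t_2 = 9, t_3 = 12, t_4 = 3, t_5 = 30, t_6 = 27, t_7 = 36.
Since t_7 = t_1 = 36, the sequence is periodic with period 6.
So t_{39} = t_{1 + ((39-1) mod 6)} = t_3 = 12.

12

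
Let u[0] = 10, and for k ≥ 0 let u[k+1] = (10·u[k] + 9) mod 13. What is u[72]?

10

Listing terms: u[0] = 10; u[1] = 5; u[2] = 7; u[3] = 1; u[4] = 6; u[5] = 4; u[6] = 10.
Since u[6] = u[0] = 10, the sequence is periodic with period 6.
(72 - 0) mod 6 = 0, so u[72] = u[0] = 10.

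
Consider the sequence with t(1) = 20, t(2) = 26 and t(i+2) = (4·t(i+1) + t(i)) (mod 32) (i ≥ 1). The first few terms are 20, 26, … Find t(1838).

26

We have t(1) = 20, t(2) = 26, t(3) = 28, t(4) = 10, t(5) = 4, t(6) = 26, t(7) = 12, t(8) = 10, t(9) = 20, t(10) = 26.
Since (t(9), t(10)) = (t(1), t(2)) = (20, 26) (two consecutive terms determine the rest), the sequence is periodic with period 8.
(1838 - 1) mod 8 = 5, so t(1838) = t(6) = 26.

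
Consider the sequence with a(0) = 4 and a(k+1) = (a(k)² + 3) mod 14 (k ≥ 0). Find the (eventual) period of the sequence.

Listing terms: a(0) = 4; a(1) = 5; a(2) = 0; a(3) = 3; a(4) = 12; a(5) = 7; a(6) = 10; a(7) = 5.
Since a(7) = a(1) = 5, the sequence is eventually periodic: after a pre-period of length 1 it cycles with period 6.

6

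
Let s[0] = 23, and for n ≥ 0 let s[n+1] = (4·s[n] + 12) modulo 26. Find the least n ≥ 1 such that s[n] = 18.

Computing terms: s[0] = 23, s[1] = 0, s[2] = 12, s[3] = 8, s[4] = 18, s[5] = 6, s[6] = 10, s[7] = 0.
Since s[7] = s[1] = 0, the sequence is eventually periodic: after a pre-period of length 1 it cycles with period 6.
The value 18 first appears (with n ≥ 1) at s[4].

4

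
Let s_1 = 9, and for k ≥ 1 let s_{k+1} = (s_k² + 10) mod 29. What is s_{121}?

s_1 = 9; s_2 = 4; s_3 = 26; s_4 = 19; s_5 = 23; s_6 = 17; s_7 = 9.
Since s_7 = s_1 = 9, the sequence is periodic with period 6.
So s_{121} = s_{1 + ((121-1) mod 6)} = s_1 = 9.

9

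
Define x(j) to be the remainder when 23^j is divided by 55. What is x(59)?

We have x(0) = 1, x(1) = 23, x(2) = 34, x(3) = 12, x(4) = 1.
The sequence repeats with period 4.
So x(59) = x(0 + ((59-0) mod 4)) = x(3) = 12.

12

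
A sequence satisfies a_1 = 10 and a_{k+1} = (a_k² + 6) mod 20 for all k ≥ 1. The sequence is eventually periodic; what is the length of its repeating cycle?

3

Listing terms: a_1 = 10,  a_2 = 6,  a_3 = 2,  a_4 = 10.
Since a_4 = a_1 = 10, the sequence is periodic with period 3.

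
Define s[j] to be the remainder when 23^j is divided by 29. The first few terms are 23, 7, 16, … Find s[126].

We have s[1] = 23; s[2] = 7; s[3] = 16; s[4] = 20; s[5] = 25; s[6] = 24; s[7] = 1; s[8] = 23.
Since s[8] = s[1] = 23, the sequence is periodic with period 7.
So s[126] = s[1 + ((126-1) mod 7)] = s[7] = 1.

1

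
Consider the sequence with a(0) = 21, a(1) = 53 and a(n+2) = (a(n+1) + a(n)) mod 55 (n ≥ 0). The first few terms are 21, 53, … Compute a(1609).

43

Computing terms: a(0) = 21, a(1) = 53, a(2) = 19, a(3) = 17, a(4) = 36, a(5) = 53, a(6) = 34, a(7) = 32, a(8) = 11, a(9) = 43, a(10) = 54, a(11) = 42, a(12) = 41, a(13) = 28, a(14) = 14, a(15) = 42, a(16) = 1, a(17) = 43, a(18) = 44, a(19) = 32, a(20) = 21, a(21) = 53.
Since (a(20), a(21)) = (a(0), a(1)) = (21, 53) (two consecutive terms determine the rest), the sequence is periodic with period 20.
So a(1609) = a(0 + ((1609-0) mod 20)) = a(9) = 43.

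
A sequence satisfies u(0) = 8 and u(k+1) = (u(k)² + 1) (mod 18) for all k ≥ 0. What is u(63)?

u(0) = 8; u(1) = 11; u(2) = 14; u(3) = 17; u(4) = 2; u(5) = 5; u(6) = 8.
Since u(6) = u(0) = 8, the sequence is periodic with period 6.
(63 - 0) mod 6 = 3, so u(63) = u(3) = 17.

17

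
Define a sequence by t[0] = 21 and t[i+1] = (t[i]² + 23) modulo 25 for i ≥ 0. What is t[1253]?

Computing terms: t[0] = 21, t[1] = 14, t[2] = 19, t[3] = 9, t[4] = 4, t[5] = 14.
Since t[5] = t[1] = 14, the sequence is eventually periodic: after a pre-period of length 1 it cycles with period 4.
For i ≥ 1, t[i] depends only on (i - 1) mod 4. (1253 - 1) mod 4 = 0, so t[1253] = t[1] = 14.

14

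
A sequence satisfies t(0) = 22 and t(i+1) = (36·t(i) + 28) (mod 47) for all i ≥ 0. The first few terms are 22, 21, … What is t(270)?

27

We have t(0) = 22; t(1) = 21; t(2) = 32; t(3) = 5; t(4) = 20; t(5) = 43; t(6) = 25; t(7) = 35; t(8) = 19; t(9) = 7; t(10) = 45; t(11) = 3; t(12) = 42; t(13) = 36; t(14) = 8; t(15) = 34; t(16) = 30; t(17) = 27; t(18) = 13; t(19) = 26; t(20) = 24; t(21) = 46; t(22) = 39; t(23) = 22.
The sequence repeats with period 23.
(270 - 0) mod 23 = 17, so t(270) = t(17) = 27.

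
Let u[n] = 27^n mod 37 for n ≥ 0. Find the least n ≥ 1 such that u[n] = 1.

6

Listing terms: u[0] = 1, u[1] = 27, u[2] = 26, u[3] = 36, u[4] = 10, u[5] = 11, u[6] = 1.
Since u[6] = u[0] = 1, the sequence is periodic with period 6.
The value 1 next appears (with n ≥ 1) at u[6].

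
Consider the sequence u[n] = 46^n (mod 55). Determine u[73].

u[1] = 46,  u[2] = 26,  u[3] = 41,  u[4] = 16,  u[5] = 21,  u[6] = 31,  u[7] = 51,  u[8] = 36,  u[9] = 6,  u[10] = 1,  u[11] = 46.
Since u[11] = u[1] = 46, the sequence is periodic with period 10.
So u[73] = u[1 + ((73-1) mod 10)] = u[3] = 41.

41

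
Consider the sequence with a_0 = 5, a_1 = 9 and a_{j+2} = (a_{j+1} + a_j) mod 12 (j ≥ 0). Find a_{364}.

a_0 = 5,  a_1 = 9,  a_2 = 2,  a_3 = 11,  a_4 = 1,  a_5 = 0,  a_6 = 1,  a_7 = 1,  a_8 = 2,  a_9 = 3,  a_{10} = 5,  a_{11} = 8,  a_{12} = 1,  a_{13} = 9,  a_{14} = 10,  a_{15} = 7,  a_{16} = 5,  a_{17} = 0,  a_{18} = 5,  a_{19} = 5,  a_{20} = 10,  a_{21} = 3,  a_{22} = 1,  a_{23} = 4,  a_{24} = 5,  a_{25} = 9.
The sequence repeats with period 24.
(364 - 0) mod 24 = 4, so a_{364} = a_4 = 1.

1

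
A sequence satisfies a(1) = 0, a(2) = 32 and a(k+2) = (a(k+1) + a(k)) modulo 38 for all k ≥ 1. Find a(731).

Listing terms: a(1) = 0, a(2) = 32, a(3) = 32, a(4) = 26, a(5) = 20, a(6) = 8, a(7) = 28, a(8) = 36, a(9) = 26, a(10) = 24, a(11) = 12, a(12) = 36, a(13) = 10, a(14) = 8, a(15) = 18, a(16) = 26, a(17) = 6, a(18) = 32, a(19) = 0, a(20) = 32.
The sequence repeats with period 18.
(731 - 1) mod 18 = 10, so a(731) = a(11) = 12.

12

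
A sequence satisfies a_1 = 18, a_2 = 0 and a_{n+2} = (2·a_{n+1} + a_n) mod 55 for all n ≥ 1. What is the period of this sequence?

24

Computing terms: a_1 = 18; a_2 = 0; a_3 = 18; a_4 = 36; a_5 = 35; a_6 = 51; a_7 = 27; a_8 = 50; a_9 = 17; a_{10} = 29; a_{11} = 20; a_{12} = 14; a_{13} = 48; a_{14} = 0; a_{15} = 48; a_{16} = 41; a_{17} = 20; a_{18} = 26; a_{19} = 17; a_{20} = 5; a_{21} = 27; a_{22} = 4; a_{23} = 35; a_{24} = 19; a_{25} = 18; a_{26} = 0.
Since (a_{25}, a_{26}) = (a_1, a_2) = (18, 0) (two consecutive terms determine the rest), the sequence is periodic with period 24.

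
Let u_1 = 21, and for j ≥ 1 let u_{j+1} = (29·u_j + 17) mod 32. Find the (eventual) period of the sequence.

32

u_1 = 21, u_2 = 18, u_3 = 27, u_4 = 0, u_5 = 17, u_6 = 30, u_7 = 23, u_8 = 12, u_9 = 13, u_{10} = 10, u_{11} = 19, u_{12} = 24, u_{13} = 9, u_{14} = 22, u_{15} = 15, u_{16} = 4, u_{17} = 5, u_{18} = 2, u_{19} = 11, u_{20} = 16, u_{21} = 1, u_{22} = 14, u_{23} = 7, u_{24} = 28, u_{25} = 29, u_{26} = 26, u_{27} = 3, u_{28} = 8, u_{29} = 25, u_{30} = 6, u_{31} = 31, u_{32} = 20, u_{33} = 21.
The sequence repeats with period 32.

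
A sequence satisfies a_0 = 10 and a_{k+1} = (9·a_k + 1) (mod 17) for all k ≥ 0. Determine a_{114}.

Listing terms: a_0 = 10; a_1 = 6; a_2 = 4; a_3 = 3; a_4 = 11; a_5 = 15; a_6 = 0; a_7 = 1; a_8 = 10.
Since a_8 = a_0 = 10, the sequence is periodic with period 8.
(114 - 0) mod 8 = 2, so a_{114} = a_2 = 4.

4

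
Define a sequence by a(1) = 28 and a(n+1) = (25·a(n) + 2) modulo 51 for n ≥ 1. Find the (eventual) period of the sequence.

24

a(1) = 28, a(2) = 39, a(3) = 8, a(4) = 49, a(5) = 3, a(6) = 26, a(7) = 40, a(8) = 33, a(9) = 11, a(10) = 22, a(11) = 42, a(12) = 32, a(13) = 37, a(14) = 9, a(15) = 23, a(16) = 16, a(17) = 45, a(18) = 5, a(19) = 25, a(20) = 15, a(21) = 20, a(22) = 43, a(23) = 6, a(24) = 50, a(25) = 28.
The sequence repeats with period 24.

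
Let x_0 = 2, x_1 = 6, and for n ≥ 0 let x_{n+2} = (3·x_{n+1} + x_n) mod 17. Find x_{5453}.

11

Listing terms: x_0 = 2, x_1 = 6, x_2 = 3, x_3 = 15, x_4 = 14, x_5 = 6, x_6 = 15, x_7 = 0, x_8 = 15, x_9 = 11, x_{10} = 14, x_{11} = 2, x_{12} = 3, x_{13} = 11, x_{14} = 2, x_{15} = 0, x_{16} = 2, x_{17} = 6.
The sequence repeats with period 16.
So x_{5453} = x_{0 + ((5453-0) mod 16)} = x_{13} = 11.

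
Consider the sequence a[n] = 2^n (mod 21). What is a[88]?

16

Listing terms: a[0] = 1, a[1] = 2, a[2] = 4, a[3] = 8, a[4] = 16, a[5] = 11, a[6] = 1.
The sequence repeats with period 6.
So a[88] = a[0 + ((88-0) mod 6)] = a[4] = 16.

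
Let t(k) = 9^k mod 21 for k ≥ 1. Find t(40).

t(1) = 9,  t(2) = 18,  t(3) = 15,  t(4) = 9.
The sequence repeats with period 3.
So t(40) = t(1 + ((40-1) mod 3)) = t(1) = 9.

9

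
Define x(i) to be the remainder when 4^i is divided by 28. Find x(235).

x(1) = 4,  x(2) = 16,  x(3) = 8,  x(4) = 4.
The sequence repeats with period 3.
So x(235) = x(1 + ((235-1) mod 3)) = x(1) = 4.

4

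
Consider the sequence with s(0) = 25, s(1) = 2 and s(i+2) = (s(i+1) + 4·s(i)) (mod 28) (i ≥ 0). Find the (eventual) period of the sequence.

48

Computing terms: s(0) = 25,  s(1) = 2,  s(2) = 18,  s(3) = 26,  s(4) = 14,  s(5) = 6,  s(6) = 6,  s(7) = 2,  s(8) = 26,  s(9) = 6,  s(10) = 26,  s(11) = 22,  s(12) = 14,  s(13) = 18,  s(14) = 18,  s(15) = 6,  s(16) = 22,  s(17) = 18,  s(18) = 22,  s(19) = 10,  s(20) = 14,  s(21) = 26,  s(22) = 26,  s(23) = 18,  s(24) = 10,  s(25) = 26,  s(26) = 10,  s(27) = 2,  s(28) = 14,  s(29) = 22,  s(30) = 22,  s(31) = 26,  s(32) = 2,  s(33) = 22,  s(34) = 2,  s(35) = 6,  s(36) = 14,  s(37) = 10,  s(38) = 10,  s(39) = 22,  s(40) = 6,  s(41) = 10,  s(42) = 6,  s(43) = 18,  s(44) = 14,  s(45) = 2,  s(46) = 2,  s(47) = 10,  s(48) = 18,  s(49) = 2,  s(50) = 18.
Since (s(49), s(50)) = (s(1), s(2)) = (2, 18) (two consecutive terms determine the rest), the sequence is eventually periodic: after a pre-period of length 1 it cycles with period 48.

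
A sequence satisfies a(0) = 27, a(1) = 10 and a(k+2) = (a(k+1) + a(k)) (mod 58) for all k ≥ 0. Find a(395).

Computing terms: a(0) = 27, a(1) = 10, a(2) = 37, a(3) = 47, a(4) = 26, a(5) = 15, a(6) = 41, a(7) = 56, a(8) = 39, a(9) = 37, a(10) = 18, a(11) = 55, a(12) = 15, a(13) = 12, a(14) = 27, a(15) = 39, a(16) = 8, a(17) = 47, a(18) = 55, a(19) = 44, a(20) = 41, a(21) = 27, a(22) = 10.
The sequence repeats with period 21.
So a(395) = a(0 + ((395-0) mod 21)) = a(17) = 47.

47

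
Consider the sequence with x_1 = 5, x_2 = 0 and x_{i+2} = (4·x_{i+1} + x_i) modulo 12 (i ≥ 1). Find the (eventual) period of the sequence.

8

x_1 = 5, x_2 = 0, x_3 = 5, x_4 = 8, x_5 = 1, x_6 = 0, x_7 = 1, x_8 = 4, x_9 = 5, x_{10} = 0.
The sequence repeats with period 8.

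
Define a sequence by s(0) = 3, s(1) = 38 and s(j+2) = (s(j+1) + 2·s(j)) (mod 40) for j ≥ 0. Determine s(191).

We have s(0) = 3; s(1) = 38; s(2) = 4; s(3) = 0; s(4) = 8; s(5) = 8; s(6) = 24; s(7) = 0; s(8) = 8.
Since (s(7), s(8)) = (s(3), s(4)) = (0, 8) (two consecutive terms determine the rest), the sequence is eventually periodic: after a pre-period of length 3 it cycles with period 4.
For j ≥ 3, s(j) depends only on (j - 3) mod 4. (191 - 3) mod 4 = 0, so s(191) = s(3) = 0.

0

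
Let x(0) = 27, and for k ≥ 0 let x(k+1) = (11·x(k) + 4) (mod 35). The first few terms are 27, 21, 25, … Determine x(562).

0

Listing terms: x(0) = 27; x(1) = 21; x(2) = 25; x(3) = 34; x(4) = 28; x(5) = 32; x(6) = 6; x(7) = 0; x(8) = 4; x(9) = 13; x(10) = 7; x(11) = 11; x(12) = 20; x(13) = 14; x(14) = 18; x(15) = 27.
Since x(15) = x(0) = 27, the sequence is periodic with period 15.
(562 - 0) mod 15 = 7, so x(562) = x(7) = 0.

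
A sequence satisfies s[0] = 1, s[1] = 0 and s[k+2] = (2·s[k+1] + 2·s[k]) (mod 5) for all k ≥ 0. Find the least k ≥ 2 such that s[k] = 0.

7

s[0] = 1; s[1] = 0; s[2] = 2; s[3] = 4; s[4] = 2; s[5] = 2; s[6] = 3; s[7] = 0; s[8] = 1; s[9] = 2; s[10] = 1; s[11] = 1; s[12] = 4; s[13] = 0; s[14] = 3; s[15] = 1; s[16] = 3; s[17] = 3; s[18] = 2; s[19] = 0; s[20] = 4; s[21] = 3; s[22] = 4; s[23] = 4; s[24] = 1; s[25] = 0.
The sequence repeats with period 24.
The value 0 first appears (with k ≥ 2) at s[7].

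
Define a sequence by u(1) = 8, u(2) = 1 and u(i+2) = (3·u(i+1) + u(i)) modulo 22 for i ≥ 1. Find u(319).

We have u(1) = 8, u(2) = 1, u(3) = 11, u(4) = 12, u(5) = 3, u(6) = 21, u(7) = 0, u(8) = 21, u(9) = 19, u(10) = 12, u(11) = 11, u(12) = 1, u(13) = 14, u(14) = 21, u(15) = 11, u(16) = 10, u(17) = 19, u(18) = 1, u(19) = 0, u(20) = 1, u(21) = 3, u(22) = 10, u(23) = 11, u(24) = 21, u(25) = 8, u(26) = 1.
The sequence repeats with period 24.
(319 - 1) mod 24 = 6, so u(319) = u(7) = 0.

0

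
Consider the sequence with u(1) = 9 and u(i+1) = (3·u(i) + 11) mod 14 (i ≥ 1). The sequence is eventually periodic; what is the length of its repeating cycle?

Computing terms: u(1) = 9; u(2) = 10; u(3) = 13; u(4) = 8; u(5) = 7; u(6) = 4; u(7) = 9.
The sequence repeats with period 6.

6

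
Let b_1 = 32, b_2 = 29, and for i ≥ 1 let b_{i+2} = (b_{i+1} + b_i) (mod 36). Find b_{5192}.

b_1 = 32; b_2 = 29; b_3 = 25; b_4 = 18; b_5 = 7; b_6 = 25; b_7 = 32; b_8 = 21; b_9 = 17; b_{10} = 2; b_{11} = 19; b_{12} = 21; b_{13} = 4; b_{14} = 25; b_{15} = 29; b_{16} = 18; b_{17} = 11; b_{18} = 29; b_{19} = 4; b_{20} = 33; b_{21} = 1; b_{22} = 34; b_{23} = 35; b_{24} = 33; b_{25} = 32; b_{26} = 29.
The sequence repeats with period 24.
So b_{5192} = b_{1 + ((5192-1) mod 24)} = b_8 = 21.

21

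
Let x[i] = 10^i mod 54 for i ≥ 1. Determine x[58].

10

Listing terms: x[1] = 10; x[2] = 46; x[3] = 28; x[4] = 10.
Since x[4] = x[1] = 10, the sequence is periodic with period 3.
So x[58] = x[1 + ((58-1) mod 3)] = x[1] = 10.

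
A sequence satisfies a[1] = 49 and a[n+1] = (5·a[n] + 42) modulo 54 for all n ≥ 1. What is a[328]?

29

a[1] = 49; a[2] = 17; a[3] = 19; a[4] = 29; a[5] = 25; a[6] = 5; a[7] = 13; a[8] = 53; a[9] = 37; a[10] = 11; a[11] = 43; a[12] = 41; a[13] = 31; a[14] = 35; a[15] = 1; a[16] = 47; a[17] = 7; a[18] = 23; a[19] = 49.
The sequence repeats with period 18.
(328 - 1) mod 18 = 3, so a[328] = a[4] = 29.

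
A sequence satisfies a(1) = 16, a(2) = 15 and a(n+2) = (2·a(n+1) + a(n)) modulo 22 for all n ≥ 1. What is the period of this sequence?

Computing terms: a(1) = 16,  a(2) = 15,  a(3) = 2,  a(4) = 19,  a(5) = 18,  a(6) = 11,  a(7) = 18,  a(8) = 3,  a(9) = 2,  a(10) = 7,  a(11) = 16,  a(12) = 17,  a(13) = 6,  a(14) = 7,  a(15) = 20,  a(16) = 3,  a(17) = 4,  a(18) = 11,  a(19) = 4,  a(20) = 19,  a(21) = 20,  a(22) = 15,  a(23) = 6,  a(24) = 5,  a(25) = 16,  a(26) = 15.
Since (a(25), a(26)) = (a(1), a(2)) = (16, 15) (two consecutive terms determine the rest), the sequence is periodic with period 24.

24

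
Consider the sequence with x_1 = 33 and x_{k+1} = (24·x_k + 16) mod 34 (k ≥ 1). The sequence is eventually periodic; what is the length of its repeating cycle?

x_1 = 33, x_2 = 26, x_3 = 28, x_4 = 8, x_5 = 4, x_6 = 10, x_7 = 18, x_8 = 6, x_9 = 24, x_{10} = 14, x_{11} = 12, x_{12} = 32, x_{13} = 2, x_{14} = 30, x_{15} = 22, x_{16} = 0, x_{17} = 16, x_{18} = 26.
Since x_{18} = x_2 = 26, the sequence is eventually periodic: after a pre-period of length 1 it cycles with period 16.

16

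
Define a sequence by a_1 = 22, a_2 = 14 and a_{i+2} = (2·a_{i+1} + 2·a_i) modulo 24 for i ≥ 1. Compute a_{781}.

We have a_1 = 22,  a_2 = 14,  a_3 = 0,  a_4 = 4,  a_5 = 8,  a_6 = 0,  a_7 = 16,  a_8 = 8,  a_9 = 0.
Since (a_8, a_9) = (a_5, a_6) = (8, 0) (two consecutive terms determine the rest), the sequence is eventually periodic: after a pre-period of length 4 it cycles with period 3.
For i ≥ 5, a_i depends only on (i - 5) mod 3. (781 - 5) mod 3 = 2, so a_{781} = a_7 = 16.

16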